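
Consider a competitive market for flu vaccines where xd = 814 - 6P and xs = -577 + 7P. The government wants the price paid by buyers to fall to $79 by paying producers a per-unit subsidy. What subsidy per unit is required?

Required subsidy s = $52 per unit

At a buyer price of 79, quantity demanded is 814 − 6·79 = 340.
Sellers supply 340 only when they receive Ps with -577 + 7·Ps = 340, i.e. Ps = 131.
s = Ps − Pb = 131 − 79 = 52.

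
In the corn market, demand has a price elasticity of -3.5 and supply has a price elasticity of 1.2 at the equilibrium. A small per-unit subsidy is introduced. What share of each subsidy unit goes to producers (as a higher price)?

For a small subsidy around the equilibrium, the benefit split depends on the relative slopes, which at a point are proportional to the elasticities.
Buyer share = εs/(εs + |εd|) = 1.2/(1.2 + 3.5) = 12/47; seller share = |εd|/(εs + |εd|) = 35/47.
So producers capture 35/47 of the subsidy.

Producer share = 35/47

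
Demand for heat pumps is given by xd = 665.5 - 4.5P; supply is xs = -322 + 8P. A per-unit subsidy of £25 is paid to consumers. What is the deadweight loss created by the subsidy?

Deadweight loss = £900

Pre-subsidy: 665.5 - 4.5P = -322 + 8P gives P* = 79, x* = 310.
With the rebate, buyers effectively pay Pb = Ps − 25, where Ps is the price sellers receive.
Demand in terms of Ps becomes xd = 665.5 − 4.5(Ps − 25) = 778 - 4.5Ps. Setting this equal to supply: 778 - 4.5Ps = -322 + 8Ps, so Ps = 88.
Buyers pay Pb = 88 − 25 = 63; x' = -322 + 8·88 = 382.
The subsidy expands output by 382 − 310 = 72 past the efficient level; on those units the gap between marginal cost and willingness to pay runs from 0 up to 25.
DWL = ½ × 25 × 72 = 900.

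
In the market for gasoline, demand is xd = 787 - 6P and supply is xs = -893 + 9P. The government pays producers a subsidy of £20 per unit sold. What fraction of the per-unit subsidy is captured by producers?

Pre-subsidy: 787 - 6P = -893 + 9P gives P* = 112, x* = 115.
With the subsidy, sellers receive Ps = Pb + 20 for each unit, where Pb is the price buyers pay.
Supply in terms of Pb becomes xs = -893 + 9(Pb + 20) = -713 + 9Pb. Setting this equal to demand: 787 - 6Pb = -713 + 9Pb, so Pb = 100.
Sellers receive Ps = 100 + 20 = 120; x' = 787 − 6·100 = 187.
Buyers' price falls by P* − Pb = 112 − 100 = 12; sellers' price rises by Ps − P* = 120 − 112 = 8.
So producers capture 8/20 = 0.4 of each unit of subsidy.

Producer share = 0.4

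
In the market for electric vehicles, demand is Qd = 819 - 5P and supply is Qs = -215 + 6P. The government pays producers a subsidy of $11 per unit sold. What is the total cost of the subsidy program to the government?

Pre-subsidy: 819 - 5P = -215 + 6P gives P* = 94, Q* = 349.
With the subsidy, sellers receive Ps = Pb + 11 for each unit, where Pb is the price buyers pay.
Supply in terms of Pb becomes Qs = -215 + 6(Pb + 11) = -149 + 6Pb. Setting this equal to demand: 819 - 5Pb = -149 + 6Pb, so Pb = 88.
Sellers receive Ps = 88 + 11 = 99; Q' = 819 − 5·88 = 379.
Government outlay = subsidy × quantity = 11 × 379 = 4169.

Government cost = $4169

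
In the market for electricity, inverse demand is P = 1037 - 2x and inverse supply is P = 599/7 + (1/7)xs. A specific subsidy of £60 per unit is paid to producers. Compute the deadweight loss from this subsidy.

Deadweight loss = £840

Pre-subsidy: 1037 - 2x = 599/7 + (1/7)x gives x* = 444 and P* = 149.
With the subsidy, sellers receive Ps = Pb + 60 for each unit, where Pb is the price buyers pay.
On the curves, Pb = 1037 - 2x and Ps = 599/7 + (1/7)x; the wedge Ps − Pb = 60 gives 599/7 + (1/7)x − (1037 - 2x) = 60, so x' = 472.
Then Pb = 1037 − 2·472 = 93 and Ps = 599/7 + (1/7)·472 = 153.
The subsidy expands output by 472 − 444 = 28 past the efficient level; on those units the gap between marginal cost and willingness to pay runs from 0 up to 60.
DWL = ½ × 60 × 28 = 840.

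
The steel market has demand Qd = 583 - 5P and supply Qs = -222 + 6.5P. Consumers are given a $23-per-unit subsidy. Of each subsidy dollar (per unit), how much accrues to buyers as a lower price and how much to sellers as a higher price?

Pre-subsidy: 583 - 5P = -222 + 6.5P gives P* = 70, Q* = 233.
With the rebate, buyers effectively pay Pb = Ps − 23, where Ps is the price sellers receive.
Demand in terms of Ps becomes Qd = 583 − 5(Ps − 23) = 698 - 5Ps. Setting this equal to supply: 698 - 5Ps = -222 + 6.5Ps, so Ps = 80.
Buyers pay Pb = 80 − 23 = 57; Q' = -222 + 6.5·80 = 298.
Buyers' price falls by P* − Pb = 70 − 57 = 13; sellers' price rises by Ps − P* = 80 − 70 = 10.

Buyers gain $13 per unit; sellers gain $10 per unit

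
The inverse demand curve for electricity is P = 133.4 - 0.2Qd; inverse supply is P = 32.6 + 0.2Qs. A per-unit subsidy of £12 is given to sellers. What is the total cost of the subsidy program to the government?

Government cost = £3384

Pre-subsidy: 133.4 - 0.2Q = 32.6 + 0.2Q gives Q* = 252 and P* = 83.
With the subsidy, sellers receive Ps = Pb + 12 for each unit, where Pb is the price buyers pay.
On the curves, Pb = 133.4 - 0.2Q and Ps = 32.6 + 0.2Q; the wedge Ps − Pb = 12 gives 32.6 + 0.2Q − (133.4 - 0.2Q) = 12, so Q' = 282.
Then Pb = 133.4 − 0.2·282 = 77 and Ps = 32.6 + 0.2·282 = 89.
Government outlay = subsidy × quantity = 12 × 282 = 3384.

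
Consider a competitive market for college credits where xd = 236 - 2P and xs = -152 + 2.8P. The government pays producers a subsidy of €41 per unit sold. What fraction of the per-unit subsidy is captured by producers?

Pre-subsidy: 236 - 2P = -152 + 2.8P gives P* = 485/6, x* = 223/3.
With the subsidy, sellers receive Ps = Pb + 41 for each unit, where Pb is the price buyers pay.
Supply in terms of Pb becomes xs = -152 + 2.8(Pb + 41) = -37.2 + 2.8Pb. Setting this equal to demand: 236 - 2Pb = -37.2 + 2.8Pb, so Pb = 683/12.
Sellers receive Ps = 683/12 + 41 = 1175/12; x' = 236 − 2·(683/12) = 733/6.
Buyers' price falls by P* − Pb = 485/6 − 683/12 = 287/12; sellers' price rises by Ps − P* = 1175/12 − 485/6 = 205/12.
So producers capture (205/12)/41 = 5/12 of each unit of subsidy.

Producer share = 5/12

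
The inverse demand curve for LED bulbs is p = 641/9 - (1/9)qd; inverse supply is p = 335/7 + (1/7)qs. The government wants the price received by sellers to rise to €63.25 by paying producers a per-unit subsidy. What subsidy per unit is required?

At a seller price of 63.25, quantity supplied is -335 + 7·63.25 = 107.75.
Buyers absorb 107.75 only when they pay pb = 641/9 − (1/9)·107.75 = 59.25.
s = ps − pb = 63.25 − 59.25 = 4.

Required subsidy s = €4 per unit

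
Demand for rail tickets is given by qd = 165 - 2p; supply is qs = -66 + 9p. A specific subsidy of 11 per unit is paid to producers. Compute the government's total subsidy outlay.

Pre-subsidy: 165 - 2p = -66 + 9p gives p* = 21, q* = 123.
With the subsidy, sellers receive ps = pb + 11 for each unit, where pb is the price buyers pay.
Supply in terms of pb becomes qs = -66 + 9(pb + 11) = 33 + 9pb. Setting this equal to demand: 165 - 2pb = 33 + 9pb, so pb = 12.
Sellers receive ps = 12 + 11 = 23; q' = 165 − 2·12 = 141.
Government outlay = subsidy × quantity = 11 × 141 = 1551.

Government cost = 1551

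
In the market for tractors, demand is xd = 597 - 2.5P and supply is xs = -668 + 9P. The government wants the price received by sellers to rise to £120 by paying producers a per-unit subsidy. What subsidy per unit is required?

At a seller price of 120, quantity supplied is -668 + 9·120 = 412.
Buyers absorb 412 only when they pay Pb with 597 − 2.5·Pb = 412, i.e. Pb = 74.
s = Ps − Pb = 120 − 74 = 46.

Required subsidy s = £46 per unit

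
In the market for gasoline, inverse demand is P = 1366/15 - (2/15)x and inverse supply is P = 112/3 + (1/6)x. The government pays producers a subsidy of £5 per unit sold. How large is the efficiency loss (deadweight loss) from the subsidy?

Pre-subsidy: 1366/15 - (2/15)x = 112/3 + (1/6)x gives x* = 1612/9 and P* = 1814/27.
With the subsidy, sellers receive Ps = Pb + 5 for each unit, where Pb is the price buyers pay.
On the curves, Pb = 1366/15 - (2/15)x and Ps = 112/3 + (1/6)x; the wedge Ps − Pb = 5 gives 112/3 + (1/6)x − (1366/15 - (2/15)x) = 5, so x' = 1762/9.
Then Pb = 1366/15 − (2/15)·(1762/9) = 1754/27 and Ps = 112/3 + (1/6)·(1762/9) = 1889/27.
The subsidy expands output by 1762/9 − 1612/9 = 50/3 past the efficient level; on those units the gap between marginal cost and willingness to pay runs from 0 up to 5.
DWL = ½ × 5 × 50/3 = 125/3.

Deadweight loss = 125/3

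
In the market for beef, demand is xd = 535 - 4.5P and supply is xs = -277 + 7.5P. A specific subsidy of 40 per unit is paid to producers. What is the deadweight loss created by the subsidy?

Pre-subsidy: 535 - 4.5P = -277 + 7.5P gives P* = 203/3, x* = 230.5.
With the subsidy, sellers receive Ps = Pb + 40 for each unit, where Pb is the price buyers pay.
Supply in terms of Pb becomes xs = -277 + 7.5(Pb + 40) = 23 + 7.5Pb. Setting this equal to demand: 535 - 4.5Pb = 23 + 7.5Pb, so Pb = 128/3.
Sellers receive Ps = 128/3 + 40 = 248/3; x' = 535 − 4.5·(128/3) = 343.
The subsidy expands output by 343 − 230.5 = 112.5 past the efficient level; on those units the gap between marginal cost and willingness to pay runs from 0 up to 40.
DWL = ½ × 40 × 112.5 = 2250.

Deadweight loss = 2250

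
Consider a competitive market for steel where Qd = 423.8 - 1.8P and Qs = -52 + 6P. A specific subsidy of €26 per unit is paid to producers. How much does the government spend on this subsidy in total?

Pre-subsidy: 423.8 - 1.8P = -52 + 6P gives P* = 61, Q* = 314.
With the subsidy, sellers receive Ps = Pb + 26 for each unit, where Pb is the price buyers pay.
Supply in terms of Pb becomes Qs = -52 + 6(Pb + 26) = 104 + 6Pb. Setting this equal to demand: 423.8 - 1.8Pb = 104 + 6Pb, so Pb = 41.
Sellers receive Ps = 41 + 26 = 67; Q' = 423.8 − 1.8·41 = 350.
Government outlay = subsidy × quantity = 26 × 350 = 9100.

Government cost = €9100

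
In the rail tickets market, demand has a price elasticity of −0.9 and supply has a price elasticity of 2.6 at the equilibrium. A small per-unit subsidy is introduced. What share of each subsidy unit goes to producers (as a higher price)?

Producer share = 9/35

For a small subsidy around the equilibrium, the benefit split depends on the relative slopes, which at a point are proportional to the elasticities.
Buyer share = εs/(εs + |εd|) = 2.6/(2.6 + 0.9) = 26/35; seller share = |εd|/(εs + |εd|) = 9/35.
So producers capture 9/35 of the subsidy.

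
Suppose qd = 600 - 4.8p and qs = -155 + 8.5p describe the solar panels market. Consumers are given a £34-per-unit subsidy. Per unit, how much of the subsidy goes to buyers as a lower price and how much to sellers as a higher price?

Pre-subsidy: 600 - 4.8p = -155 + 8.5p gives p* = 7550/133, q* = 43560/133.
With the rebate, buyers effectively pay pb = ps − 34, where ps is the price sellers receive.
Demand in terms of ps becomes qd = 600 − 4.8(ps − 34) = 763.2 - 4.8ps. Setting this equal to supply: 763.2 - 4.8ps = -155 + 8.5ps, so ps = 9182/133.
Buyers pay pb = 9182/133 − 34 = 4660/133; q' = -155 + 8.5·(9182/133) = 57432/133.
Buyers' price falls by p* − pb = 7550/133 − 4660/133 = 2890/133; sellers' price rises by ps − p* = 9182/133 − 7550/133 = 1632/133.

Buyers gain 2890/133 per unit; sellers gain 1632/133 per unit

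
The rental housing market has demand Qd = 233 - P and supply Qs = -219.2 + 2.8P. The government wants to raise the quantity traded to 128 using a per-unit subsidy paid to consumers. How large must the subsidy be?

At Q = 128, invert demand for the buyer price: Pb = (233 − 128)/1 = 105; invert supply for the seller price: Ps = (128 − (-219.2))/2.8 = 124.
The subsidy must fill the gap: s = Ps − Pb = 124 − 105 = 19.

Required subsidy s = 19 per unit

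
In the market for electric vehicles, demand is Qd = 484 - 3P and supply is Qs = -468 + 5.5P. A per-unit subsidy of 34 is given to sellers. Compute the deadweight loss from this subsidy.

Pre-subsidy: 484 - 3P = -468 + 5.5P gives P* = 112, Q* = 148.
With the subsidy, sellers receive Ps = Pb + 34 for each unit, where Pb is the price buyers pay.
Supply in terms of Pb becomes Qs = -468 + 5.5(Pb + 34) = -281 + 5.5Pb. Setting this equal to demand: 484 - 3Pb = -281 + 5.5Pb, so Pb = 90.
Sellers receive Ps = 90 + 34 = 124; Q' = 484 − 3·90 = 214.
The subsidy expands output by 214 − 148 = 66 past the efficient level; on those units the gap between marginal cost and willingness to pay runs from 0 up to 34.
DWL = ½ × 34 × 66 = 1122.

Deadweight loss = 1122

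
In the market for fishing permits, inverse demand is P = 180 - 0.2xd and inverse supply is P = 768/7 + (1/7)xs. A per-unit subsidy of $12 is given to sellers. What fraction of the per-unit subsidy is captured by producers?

Producer share = 5/12

Pre-subsidy: 180 - 0.2x = 768/7 + (1/7)x gives x* = 205 and P* = 139.
With the subsidy, sellers receive Ps = Pb + 12 for each unit, where Pb is the price buyers pay.
On the curves, Pb = 180 - 0.2x and Ps = 768/7 + (1/7)x; the wedge Ps − Pb = 12 gives 768/7 + (1/7)x − (180 - 0.2x) = 12, so x' = 240.
Then Pb = 180 − 0.2·240 = 132 and Ps = 768/7 + (1/7)·240 = 144.
Buyers' price falls by P* − Pb = 139 − 132 = 7; sellers' price rises by Ps − P* = 144 − 139 = 5.
So producers capture 5/12 = 5/12 of each unit of subsidy.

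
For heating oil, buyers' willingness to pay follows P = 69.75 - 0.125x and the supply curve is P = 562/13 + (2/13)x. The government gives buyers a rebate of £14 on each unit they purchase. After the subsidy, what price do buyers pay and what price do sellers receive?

Buyers pay 1496/29; sellers receive 1902/29

Pre-subsidy: 69.75 - 0.125x = 562/13 + (2/13)x gives x* = 2758/29 and P* = 1678/29.
With the rebate, buyers effectively pay Pb = Ps − 14, where Ps is the price sellers receive.
On the curves, Pb = 69.75 - 0.125x and Ps = 562/13 + (2/13)x; the wedge Ps − Pb = 14 gives 562/13 + (2/13)x − (69.75 - 0.125x) = 14, so x' = 4214/29.
Then Pb = 69.75 − 0.125·(4214/29) = 1496/29 and Ps = 562/13 + (2/13)·(4214/29) = 1902/29.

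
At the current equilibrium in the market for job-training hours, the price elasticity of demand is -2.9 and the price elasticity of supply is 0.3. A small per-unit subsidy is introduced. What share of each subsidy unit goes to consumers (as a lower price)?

Consumer share = 0.09375

For a small subsidy around the equilibrium, the benefit split depends on the relative slopes, which at a point are proportional to the elasticities.
Buyer share = εs/(εs + |εd|) = 0.3/(0.3 + 2.9) = 0.09375; seller share = |εd|/(εs + |εd|) = 0.90625.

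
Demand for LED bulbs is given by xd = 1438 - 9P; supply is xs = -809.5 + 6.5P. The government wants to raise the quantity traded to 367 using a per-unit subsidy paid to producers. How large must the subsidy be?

At x = 367, invert demand for the buyer price: Pb = (1438 − 367)/9 = 119; invert supply for the seller price: Ps = (367 − (-809.5))/6.5 = 181.
The subsidy must fill the gap: s = Ps − Pb = 181 − 119 = 62.

Required subsidy s = 62 per unit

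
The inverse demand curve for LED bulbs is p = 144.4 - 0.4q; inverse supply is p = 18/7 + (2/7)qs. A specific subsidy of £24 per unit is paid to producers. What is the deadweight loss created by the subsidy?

Deadweight loss = £420

Pre-subsidy: 144.4 - 0.4q = 18/7 + (2/7)q gives q* = 1241/6 and p* = 185/3.
With the subsidy, sellers receive ps = pb + 24 for each unit, where pb is the price buyers pay.
On the curves, pb = 144.4 - 0.4q and ps = 18/7 + (2/7)q; the wedge ps − pb = 24 gives 18/7 + (2/7)q − (144.4 - 0.4q) = 24, so q' = 1451/6.
Then pb = 144.4 − 0.4·(1451/6) = 143/3 and ps = 18/7 + (2/7)·(1451/6) = 215/3.
The subsidy expands output by 1451/6 − 1241/6 = 35 past the efficient level; on those units the gap between marginal cost and willingness to pay runs from 0 up to 24.
DWL = ½ × 24 × 35 = 420.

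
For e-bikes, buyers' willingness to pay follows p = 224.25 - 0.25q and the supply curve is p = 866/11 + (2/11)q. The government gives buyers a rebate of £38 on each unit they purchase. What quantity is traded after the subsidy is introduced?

Pre-subsidy: 224.25 - 0.25q = 866/11 + (2/11)q gives q* = 337 and p* = 140.
With the rebate, buyers effectively pay pb = ps − 38, where ps is the price sellers receive.
On the curves, pb = 224.25 - 0.25q and ps = 866/11 + (2/11)q; the wedge ps − pb = 38 gives 866/11 + (2/11)q − (224.25 - 0.25q) = 38, so q' = 425.
Then pb = 224.25 − 0.25·425 = 118 and ps = 866/11 + (2/11)·425 = 156.

q' = 425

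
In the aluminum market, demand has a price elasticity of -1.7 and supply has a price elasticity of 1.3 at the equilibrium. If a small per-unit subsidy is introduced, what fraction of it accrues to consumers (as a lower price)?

For a small subsidy around the equilibrium, the benefit split depends on the relative slopes, which at a point are proportional to the elasticities.
Buyer share = εs/(εs + |εd|) = 1.3/(1.3 + 1.7) = 13/30; seller share = |εd|/(εs + |εd|) = 17/30.

Consumer share = 13/30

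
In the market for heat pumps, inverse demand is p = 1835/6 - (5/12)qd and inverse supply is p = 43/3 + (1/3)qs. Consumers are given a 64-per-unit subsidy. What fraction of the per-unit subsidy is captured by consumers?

Consumer share = 5/9

Pre-subsidy: 1835/6 - (5/12)q = 43/3 + (1/3)q gives q* = 1166/3 and p* = 1295/9.
With the rebate, buyers effectively pay pb = ps − 64, where ps is the price sellers receive.
On the curves, pb = 1835/6 - (5/12)q and ps = 43/3 + (1/3)q; the wedge ps − pb = 64 gives 43/3 + (1/3)q − (1835/6 - (5/12)q) = 64, so q' = 474.
Then pb = 1835/6 − (5/12)·474 = 325/3 and ps = 43/3 + (1/3)·474 = 517/3.
Buyers' price falls by p* − pb = 1295/9 − 325/3 = 320/9; sellers' price rises by ps − p* = 517/3 − 1295/9 = 256/9.
So consumers capture (320/9)/64 = 5/9 of each unit of subsidy.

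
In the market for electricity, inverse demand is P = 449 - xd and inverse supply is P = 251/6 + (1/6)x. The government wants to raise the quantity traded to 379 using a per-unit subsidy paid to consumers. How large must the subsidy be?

At x = 379, from the demand curve buyers pay Pb = 449 − 1·379 = 70; from the supply curve sellers need Ps = 251/6 + (1/6)·379 = 105.
The subsidy must fill the gap: s = Ps − Pb = 105 − 70 = 35.

Required subsidy s = 35 per unit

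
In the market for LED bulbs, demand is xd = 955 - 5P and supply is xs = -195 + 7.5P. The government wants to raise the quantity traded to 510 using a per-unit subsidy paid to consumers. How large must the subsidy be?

Required subsidy s = 5 per unit

At x = 510, invert demand for the buyer price: Pb = (955 − 510)/5 = 89; invert supply for the seller price: Ps = (510 − (-195))/7.5 = 94.
The subsidy must fill the gap: s = Ps − Pb = 94 − 89 = 5.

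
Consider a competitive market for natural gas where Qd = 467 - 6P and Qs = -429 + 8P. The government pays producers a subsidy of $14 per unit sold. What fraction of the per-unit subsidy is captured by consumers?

Pre-subsidy: 467 - 6P = -429 + 8P gives P* = 64, Q* = 83.
With the subsidy, sellers receive Ps = Pb + 14 for each unit, where Pb is the price buyers pay.
Supply in terms of Pb becomes Qs = -429 + 8(Pb + 14) = -317 + 8Pb. Setting this equal to demand: 467 - 6Pb = -317 + 8Pb, so Pb = 56.
Sellers receive Ps = 56 + 14 = 70; Q' = 467 − 6·56 = 131.
Buyers' price falls by P* − Pb = 64 − 56 = 8; sellers' price rises by Ps − P* = 70 − 64 = 6.
So consumers capture 8/14 = 4/7 of each unit of subsidy.

Consumer share = 4/7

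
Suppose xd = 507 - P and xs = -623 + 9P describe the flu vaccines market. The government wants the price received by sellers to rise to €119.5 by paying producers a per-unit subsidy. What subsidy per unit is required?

At a seller price of 119.5, quantity supplied is -623 + 9·119.5 = 452.5.
Buyers absorb 452.5 only when they pay Pb with 507 − 1·Pb = 452.5, i.e. Pb = 54.5.
s = Ps − Pb = 119.5 − 54.5 = 65.

Required subsidy s = €65 per unit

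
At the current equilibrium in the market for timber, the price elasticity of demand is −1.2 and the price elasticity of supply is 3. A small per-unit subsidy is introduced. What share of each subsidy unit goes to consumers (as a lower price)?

For a small subsidy around the equilibrium, the benefit split depends on the relative slopes, which at a point are proportional to the elasticities.
Buyer share = εs/(εs + |εd|) = 3/(3 + 1.2) = 5/7; seller share = |εd|/(εs + |εd|) = 2/7.

Consumer share = 5/7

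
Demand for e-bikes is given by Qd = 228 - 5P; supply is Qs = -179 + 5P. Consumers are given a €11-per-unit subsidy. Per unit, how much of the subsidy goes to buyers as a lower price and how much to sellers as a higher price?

Buyers gain €5.5 per unit; sellers gain €5.5 per unit

Pre-subsidy: 228 - 5P = -179 + 5P gives P* = 40.7, Q* = 24.5.
With the rebate, buyers effectively pay Pb = Ps − 11, where Ps is the price sellers receive.
Demand in terms of Ps becomes Qd = 228 − 5(Ps − 11) = 283 - 5Ps. Setting this equal to supply: 283 - 5Ps = -179 + 5Ps, so Ps = 46.2.
Buyers pay Pb = 46.2 − 11 = 35.2; Q' = -179 + 5·46.2 = 52.
Buyers' price falls by P* − Pb = 40.7 − 35.2 = 5.5; sellers' price rises by Ps − P* = 46.2 − 40.7 = 5.5.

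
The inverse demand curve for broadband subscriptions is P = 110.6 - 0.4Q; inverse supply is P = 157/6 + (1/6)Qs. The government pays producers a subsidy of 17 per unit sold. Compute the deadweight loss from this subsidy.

Pre-subsidy: 110.6 - 0.4Q = 157/6 + (1/6)Q gives Q* = 149 and P* = 51.
With the subsidy, sellers receive Ps = Pb + 17 for each unit, where Pb is the price buyers pay.
On the curves, Pb = 110.6 - 0.4Q and Ps = 157/6 + (1/6)Q; the wedge Ps − Pb = 17 gives 157/6 + (1/6)Q − (110.6 - 0.4Q) = 17, so Q' = 179.
Then Pb = 110.6 − 0.4·179 = 39 and Ps = 157/6 + (1/6)·179 = 56.
The subsidy expands output by 179 − 149 = 30 past the efficient level; on those units the gap between marginal cost and willingness to pay runs from 0 up to 17.
DWL = ½ × 17 × 30 = 255.

Deadweight loss = 255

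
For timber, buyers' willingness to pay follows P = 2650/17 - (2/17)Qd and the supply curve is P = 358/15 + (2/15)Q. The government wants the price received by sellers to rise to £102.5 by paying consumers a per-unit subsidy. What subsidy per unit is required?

Required subsidy s = £16 per unit

At a seller price of 102.5, quantity supplied is -179 + 7.5·102.5 = 589.75.
Buyers absorb 589.75 only when they pay Pb = 2650/17 − (2/17)·589.75 = 86.5.
s = Ps − Pb = 102.5 − 86.5 = 16.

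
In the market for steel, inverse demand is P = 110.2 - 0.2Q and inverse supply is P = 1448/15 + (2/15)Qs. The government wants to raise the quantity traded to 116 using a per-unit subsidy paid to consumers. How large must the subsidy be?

Required subsidy s = 25 per unit

At Q = 116, from the demand curve buyers pay Pb = 110.2 − 0.2·116 = 87; from the supply curve sellers need Ps = 1448/15 + (2/15)·116 = 112.
The subsidy must fill the gap: s = Ps − Pb = 112 − 87 = 25.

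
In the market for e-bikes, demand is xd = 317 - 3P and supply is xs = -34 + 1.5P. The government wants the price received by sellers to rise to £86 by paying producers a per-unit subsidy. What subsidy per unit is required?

At a seller price of 86, quantity supplied is -34 + 1.5·86 = 95.
Buyers absorb 95 only when they pay Pb with 317 − 3·Pb = 95, i.e. Pb = 74.
s = Ps − Pb = 86 − 74 = 12.

Required subsidy s = £12 per unit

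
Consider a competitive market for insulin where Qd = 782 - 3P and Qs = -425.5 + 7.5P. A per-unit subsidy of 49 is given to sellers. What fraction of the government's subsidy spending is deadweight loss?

Pre-subsidy: 782 - 3P = -425.5 + 7.5P gives P* = 115, Q* = 437.
With the subsidy, sellers receive Ps = Pb + 49 for each unit, where Pb is the price buyers pay.
Supply in terms of Pb becomes Qs = -425.5 + 7.5(Pb + 49) = -58 + 7.5Pb. Setting this equal to demand: 782 - 3Pb = -58 + 7.5Pb, so Pb = 80.
Sellers receive Ps = 80 + 49 = 129; Q' = 782 − 3·80 = 542.
ΔCS = ½(437 + 542)(115 − 80) = 17132.5; ΔPS = ½(437 + 542)(129 − 115) = 6853.
Government spending = 49 × 542 = 26558.
DWL = ½ × 49 × (542 − 437) = 2572.5; fraction = 2572.5 / 26558 = 105/1084.

DWL / government spending = 105/1084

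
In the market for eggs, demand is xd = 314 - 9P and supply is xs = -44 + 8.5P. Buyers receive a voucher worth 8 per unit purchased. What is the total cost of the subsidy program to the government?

Government cost = 9232/7

Pre-subsidy: 314 - 9P = -44 + 8.5P gives P* = 716/35, x* = 4546/35.
With the rebate, buyers effectively pay Pb = Ps − 8, where Ps is the price sellers receive.
Demand in terms of Ps becomes xd = 314 − 9(Ps − 8) = 386 - 9Ps. Setting this equal to supply: 386 - 9Ps = -44 + 8.5Ps, so Ps = 172/7.
Buyers pay Pb = 172/7 − 8 = 116/7; x' = -44 + 8.5·(172/7) = 1154/7.
Government outlay = subsidy × quantity = 8 × 1154/7 = 9232/7.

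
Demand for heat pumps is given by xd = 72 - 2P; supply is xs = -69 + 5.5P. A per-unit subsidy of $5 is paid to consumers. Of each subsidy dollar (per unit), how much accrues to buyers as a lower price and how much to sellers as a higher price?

Pre-subsidy: 72 - 2P = -69 + 5.5P gives P* = 18.8, x* = 34.4.
With the rebate, buyers effectively pay Pb = Ps − 5, where Ps is the price sellers receive.
Demand in terms of Ps becomes xd = 72 − 2(Ps − 5) = 82 - 2Ps. Setting this equal to supply: 82 - 2Ps = -69 + 5.5Ps, so Ps = 302/15.
Buyers pay Pb = 302/15 − 5 = 227/15; x' = -69 + 5.5·(302/15) = 626/15.
Buyers' price falls by P* − Pb = 18.8 − 227/15 = 11/3; sellers' price rises by Ps − P* = 302/15 − 18.8 = 4/3.

Buyers gain 11/3 per unit; sellers gain 4/3 per unit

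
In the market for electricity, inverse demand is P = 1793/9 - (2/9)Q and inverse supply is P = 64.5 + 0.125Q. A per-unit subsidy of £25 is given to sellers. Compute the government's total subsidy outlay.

Pre-subsidy: 1793/9 - (2/9)Q = 64.5 + 0.125Q gives Q* = 388 and P* = 113.
With the subsidy, sellers receive Ps = Pb + 25 for each unit, where Pb is the price buyers pay.
On the curves, Pb = 1793/9 - (2/9)Q and Ps = 64.5 + 0.125Q; the wedge Ps − Pb = 25 gives 64.5 + 0.125Q − (1793/9 - (2/9)Q) = 25, so Q' = 460.
Then Pb = 1793/9 − (2/9)·460 = 97 and Ps = 64.5 + 0.125·460 = 122.
Government outlay = subsidy × quantity = 25 × 460 = 11500.

Government cost = £11500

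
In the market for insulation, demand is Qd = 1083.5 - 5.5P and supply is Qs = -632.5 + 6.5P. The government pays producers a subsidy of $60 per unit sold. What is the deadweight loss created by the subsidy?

Deadweight loss = $5362.5

Pre-subsidy: 1083.5 - 5.5P = -632.5 + 6.5P gives P* = 143, Q* = 297.
With the subsidy, sellers receive Ps = Pb + 60 for each unit, where Pb is the price buyers pay.
Supply in terms of Pb becomes Qs = -632.5 + 6.5(Pb + 60) = -242.5 + 6.5Pb. Setting this equal to demand: 1083.5 - 5.5Pb = -242.5 + 6.5Pb, so Pb = 110.5.
Sellers receive Ps = 110.5 + 60 = 170.5; Q' = 1083.5 − 5.5·110.5 = 475.75.
The subsidy expands output by 475.75 − 297 = 178.75 past the efficient level; on those units the gap between marginal cost and willingness to pay runs from 0 up to 60.
DWL = ½ × 60 × 178.75 = 5362.5.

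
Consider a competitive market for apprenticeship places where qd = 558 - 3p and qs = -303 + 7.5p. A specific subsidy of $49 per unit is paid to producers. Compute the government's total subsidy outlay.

Government cost = $20433

Pre-subsidy: 558 - 3p = -303 + 7.5p gives p* = 82, q* = 312.
With the subsidy, sellers receive ps = pb + 49 for each unit, where pb is the price buyers pay.
Supply in terms of pb becomes qs = -303 + 7.5(pb + 49) = 64.5 + 7.5pb. Setting this equal to demand: 558 - 3pb = 64.5 + 7.5pb, so pb = 47.
Sellers receive ps = 47 + 49 = 96; q' = 558 − 3·47 = 417.
Government outlay = subsidy × quantity = 49 × 417 = 20433.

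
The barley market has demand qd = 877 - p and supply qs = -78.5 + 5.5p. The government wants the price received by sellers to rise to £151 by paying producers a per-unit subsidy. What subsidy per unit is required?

Required subsidy s = £26 per unit

At a seller price of 151, quantity supplied is -78.5 + 5.5·151 = 752.
Buyers absorb 752 only when they pay pb with 877 − 1·pb = 752, i.e. pb = 125.
s = ps − pb = 151 − 125 = 26.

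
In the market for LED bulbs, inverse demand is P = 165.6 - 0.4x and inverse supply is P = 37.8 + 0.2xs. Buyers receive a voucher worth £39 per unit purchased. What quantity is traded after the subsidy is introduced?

Pre-subsidy: 165.6 - 0.4x = 37.8 + 0.2x gives x* = 213 and P* = 80.4.
With the rebate, buyers effectively pay Pb = Ps − 39, where Ps is the price sellers receive.
On the curves, Pb = 165.6 - 0.4x and Ps = 37.8 + 0.2x; the wedge Ps − Pb = 39 gives 37.8 + 0.2x − (165.6 - 0.4x) = 39, so x' = 278.
Then Pb = 165.6 − 0.4·278 = 54.4 and Ps = 37.8 + 0.2·278 = 93.4.

x' = 278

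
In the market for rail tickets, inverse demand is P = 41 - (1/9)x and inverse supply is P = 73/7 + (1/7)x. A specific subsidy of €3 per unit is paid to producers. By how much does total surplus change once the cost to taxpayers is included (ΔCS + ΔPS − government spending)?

Pre-subsidy: 41 - (1/9)x = 73/7 + (1/7)x gives x* = 120.375 and P* = 27.625.
With the subsidy, sellers receive Ps = Pb + 3 for each unit, where Pb is the price buyers pay.
On the curves, Pb = 41 - (1/9)x and Ps = 73/7 + (1/7)x; the wedge Ps − Pb = 3 gives 73/7 + (1/7)x − (41 - (1/9)x) = 3, so x' = 132.1875.
Then Pb = 41 − (1/9)·132.1875 = 26.3125 and Ps = 73/7 + (1/7)·132.1875 = 29.3125.
ΔCS = ½(120.375 + 132.1875)(27.625 − 26.3125) = 165.744140625; ΔPS = ½(120.375 + 132.1875)(29.3125 − 27.625) = 213.099609375.
Government spending = 3 × 132.1875 = 396.5625.
Net change = 165.744140625 + 213.099609375 − 396.5625 = -17.71875. The loss equals the DWL triangle ½·3·11.8125.

Net change in total surplus = -€17.71875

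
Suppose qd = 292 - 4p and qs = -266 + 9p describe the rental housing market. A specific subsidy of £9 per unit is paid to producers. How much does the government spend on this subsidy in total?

Pre-subsidy: 292 - 4p = -266 + 9p gives p* = 558/13, q* = 1564/13.
With the subsidy, sellers receive ps = pb + 9 for each unit, where pb is the price buyers pay.
Supply in terms of pb becomes qs = -266 + 9(pb + 9) = -185 + 9pb. Setting this equal to demand: 292 - 4pb = -185 + 9pb, so pb = 477/13.
Sellers receive ps = 477/13 + 9 = 594/13; q' = 292 − 4·(477/13) = 1888/13.
Government outlay = subsidy × quantity = 9 × 1888/13 = 16992/13.

Government cost = 16992/13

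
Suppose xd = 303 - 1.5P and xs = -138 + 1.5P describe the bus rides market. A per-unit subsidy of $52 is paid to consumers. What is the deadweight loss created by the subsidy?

Pre-subsidy: 303 - 1.5P = -138 + 1.5P gives P* = 147, x* = 82.5.
With the rebate, buyers effectively pay Pb = Ps − 52, where Ps is the price sellers receive.
Demand in terms of Ps becomes xd = 303 − 1.5(Ps − 52) = 381 - 1.5Ps. Setting this equal to supply: 381 - 1.5Ps = -138 + 1.5Ps, so Ps = 173.
Buyers pay Pb = 173 − 52 = 121; x' = -138 + 1.5·173 = 121.5.
The subsidy expands output by 121.5 − 82.5 = 39 past the efficient level; on those units the gap between marginal cost and willingness to pay runs from 0 up to 52.
DWL = ½ × 52 × 39 = 1014.

Deadweight loss = $1014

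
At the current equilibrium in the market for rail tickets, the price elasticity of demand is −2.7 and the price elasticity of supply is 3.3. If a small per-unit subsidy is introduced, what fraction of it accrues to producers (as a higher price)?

Producer share = 0.45

For a small subsidy around the equilibrium, the benefit split depends on the relative slopes, which at a point are proportional to the elasticities.
Buyer share = εs/(εs + |εd|) = 3.3/(3.3 + 2.7) = 0.55; seller share = |εd|/(εs + |εd|) = 0.45.
So producers capture 0.45 of the subsidy.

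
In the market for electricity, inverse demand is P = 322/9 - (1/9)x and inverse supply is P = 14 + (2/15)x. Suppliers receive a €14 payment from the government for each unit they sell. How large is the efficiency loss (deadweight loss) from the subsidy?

Deadweight loss = 4410/11

Pre-subsidy: 322/9 - (1/9)x = 14 + (2/15)x gives x* = 980/11 and P* = 854/33.
With the subsidy, sellers receive Ps = Pb + 14 for each unit, where Pb is the price buyers pay.
On the curves, Pb = 322/9 - (1/9)x and Ps = 14 + (2/15)x; the wedge Ps − Pb = 14 gives 14 + (2/15)x − (322/9 - (1/9)x) = 14, so x' = 1610/11.
Then Pb = 322/9 − (1/9)·(1610/11) = 644/33 and Ps = 14 + (2/15)·(1610/11) = 1106/33.
The subsidy expands output by 1610/11 − 980/11 = 630/11 past the efficient level; on those units the gap between marginal cost and willingness to pay runs from 0 up to 14.
DWL = ½ × 14 × 630/11 = 4410/11.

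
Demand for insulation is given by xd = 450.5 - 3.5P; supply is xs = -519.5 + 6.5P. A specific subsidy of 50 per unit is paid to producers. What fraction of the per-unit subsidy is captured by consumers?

Consumer share = 0.65

Pre-subsidy: 450.5 - 3.5P = -519.5 + 6.5P gives P* = 97, x* = 111.
With the subsidy, sellers receive Ps = Pb + 50 for each unit, where Pb is the price buyers pay.
Supply in terms of Pb becomes xs = -519.5 + 6.5(Pb + 50) = -194.5 + 6.5Pb. Setting this equal to demand: 450.5 - 3.5Pb = -194.5 + 6.5Pb, so Pb = 64.5.
Sellers receive Ps = 64.5 + 50 = 114.5; x' = 450.5 − 3.5·64.5 = 224.75.
Buyers' price falls by P* − Pb = 97 − 64.5 = 32.5; sellers' price rises by Ps − P* = 114.5 − 97 = 17.5.
So consumers capture 32.5/50 = 0.65 of each unit of subsidy.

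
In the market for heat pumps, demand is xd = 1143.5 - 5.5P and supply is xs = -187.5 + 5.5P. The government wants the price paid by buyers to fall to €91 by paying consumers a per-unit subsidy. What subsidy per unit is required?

At a buyer price of 91, quantity demanded is 1143.5 − 5.5·91 = 643.
Sellers supply 643 only when they receive Ps with -187.5 + 5.5·Ps = 643, i.e. Ps = 151.
s = Ps − Pb = 151 − 91 = 60.

Required subsidy s = €60 per unit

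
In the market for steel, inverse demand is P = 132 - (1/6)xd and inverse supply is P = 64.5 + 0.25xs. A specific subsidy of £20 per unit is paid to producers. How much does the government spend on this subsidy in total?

Government cost = £4200

Pre-subsidy: 132 - (1/6)x = 64.5 + 0.25x gives x* = 162 and P* = 105.
With the subsidy, sellers receive Ps = Pb + 20 for each unit, where Pb is the price buyers pay.
On the curves, Pb = 132 - (1/6)x and Ps = 64.5 + 0.25x; the wedge Ps − Pb = 20 gives 64.5 + 0.25x − (132 - (1/6)x) = 20, so x' = 210.
Then Pb = 132 − (1/6)·210 = 97 and Ps = 64.5 + 0.25·210 = 117.
Government outlay = subsidy × quantity = 20 × 210 = 4200.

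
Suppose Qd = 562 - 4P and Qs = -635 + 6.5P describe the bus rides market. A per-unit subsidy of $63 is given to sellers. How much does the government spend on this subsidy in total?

Pre-subsidy: 562 - 4P = -635 + 6.5P gives P* = 114, Q* = 106.
With the subsidy, sellers receive Ps = Pb + 63 for each unit, where Pb is the price buyers pay.
Supply in terms of Pb becomes Qs = -635 + 6.5(Pb + 63) = -225.5 + 6.5Pb. Setting this equal to demand: 562 - 4Pb = -225.5 + 6.5Pb, so Pb = 75.
Sellers receive Ps = 75 + 63 = 138; Q' = 562 − 4·75 = 262.
Government outlay = subsidy × quantity = 63 × 262 = 16506.

Government cost = $16506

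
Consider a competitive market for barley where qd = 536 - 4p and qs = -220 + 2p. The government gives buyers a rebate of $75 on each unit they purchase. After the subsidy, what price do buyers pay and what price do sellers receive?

Pre-subsidy: 536 - 4p = -220 + 2p gives p* = 126, q* = 32.
With the rebate, buyers effectively pay pb = ps − 75, where ps is the price sellers receive.
Demand in terms of ps becomes qd = 536 − 4(ps − 75) = 836 - 4ps. Setting this equal to supply: 836 - 4ps = -220 + 2ps, so ps = 176.
Buyers pay pb = 176 − 75 = 101; q' = -220 + 2·176 = 132.

Buyers pay $101; sellers receive $176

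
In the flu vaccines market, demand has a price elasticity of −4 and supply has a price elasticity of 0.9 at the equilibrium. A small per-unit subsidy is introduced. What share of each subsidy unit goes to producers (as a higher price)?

Producer share = 40/49

For a small subsidy around the equilibrium, the benefit split depends on the relative slopes, which at a point are proportional to the elasticities.
Buyer share = εs/(εs + |εd|) = 0.9/(0.9 + 4) = 9/49; seller share = |εd|/(εs + |εd|) = 40/49.
So producers capture 40/49 of the subsidy.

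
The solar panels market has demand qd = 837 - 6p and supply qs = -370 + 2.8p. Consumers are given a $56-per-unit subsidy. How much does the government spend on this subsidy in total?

Government cost = 74508/11

Pre-subsidy: 837 - 6p = -370 + 2.8p gives p* = 6035/44, q* = 309/22.
With the rebate, buyers effectively pay pb = ps − 56, where ps is the price sellers receive.
Demand in terms of ps becomes qd = 837 − 6(ps − 56) = 1173 - 6ps. Setting this equal to supply: 1173 - 6ps = -370 + 2.8ps, so ps = 7715/44.
Buyers pay pb = 7715/44 − 56 = 5251/44; q' = -370 + 2.8·(7715/44) = 2661/22.
Government outlay = subsidy × quantity = 56 × 2661/22 = 74508/11.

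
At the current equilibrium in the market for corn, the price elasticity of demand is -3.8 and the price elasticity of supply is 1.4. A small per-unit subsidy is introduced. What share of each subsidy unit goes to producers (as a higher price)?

Producer share = 19/26

For a small subsidy around the equilibrium, the benefit split depends on the relative slopes, which at a point are proportional to the elasticities.
Buyer share = εs/(εs + |εd|) = 1.4/(1.4 + 3.8) = 7/26; seller share = |εd|/(εs + |εd|) = 19/26.
So producers capture 19/26 of the subsidy.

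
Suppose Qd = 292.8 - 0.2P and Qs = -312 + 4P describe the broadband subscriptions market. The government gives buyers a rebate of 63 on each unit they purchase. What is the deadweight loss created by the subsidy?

Pre-subsidy: 292.8 - 0.2P = -312 + 4P gives P* = 144, Q* = 264.
With the rebate, buyers effectively pay Pb = Ps − 63, where Ps is the price sellers receive.
Demand in terms of Ps becomes Qd = 292.8 − 0.2(Ps − 63) = 305.4 - 0.2Ps. Setting this equal to supply: 305.4 - 0.2Ps = -312 + 4Ps, so Ps = 147.
Buyers pay Pb = 147 − 63 = 84; Q' = -312 + 4·147 = 276.
The subsidy expands output by 276 − 264 = 12 past the efficient level; on those units the gap between marginal cost and willingness to pay runs from 0 up to 63.
DWL = ½ × 63 × 12 = 378.

Deadweight loss = 378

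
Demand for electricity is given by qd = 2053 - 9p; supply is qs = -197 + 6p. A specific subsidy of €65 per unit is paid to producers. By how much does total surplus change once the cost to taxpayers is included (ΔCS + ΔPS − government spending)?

Pre-subsidy: 2053 - 9p = -197 + 6p gives p* = 150, q* = 703.
With the subsidy, sellers receive ps = pb + 65 for each unit, where pb is the price buyers pay.
Supply in terms of pb becomes qs = -197 + 6(pb + 65) = 193 + 6pb. Setting this equal to demand: 2053 - 9pb = 193 + 6pb, so pb = 124.
Sellers receive ps = 124 + 65 = 189; q' = 2053 − 9·124 = 937.
ΔCS = ½(703 + 937)(150 − 124) = 21320; ΔPS = ½(703 + 937)(189 − 150) = 31980.
Government spending = 65 × 937 = 60905.
Net change = 21320 + 31980 − 60905 = -7605. The loss equals the DWL triangle ½·65·234.

Net change in total surplus = -€7605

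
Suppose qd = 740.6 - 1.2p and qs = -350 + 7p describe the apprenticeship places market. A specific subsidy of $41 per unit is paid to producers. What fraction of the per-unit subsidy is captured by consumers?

Consumer share = 35/41

Pre-subsidy: 740.6 - 1.2p = -350 + 7p gives p* = 133, q* = 581.
With the subsidy, sellers receive ps = pb + 41 for each unit, where pb is the price buyers pay.
Supply in terms of pb becomes qs = -350 + 7(pb + 41) = -63 + 7pb. Setting this equal to demand: 740.6 - 1.2pb = -63 + 7pb, so pb = 98.
Sellers receive ps = 98 + 41 = 139; q' = 740.6 − 1.2·98 = 623.
Buyers' price falls by p* − pb = 133 − 98 = 35; sellers' price rises by ps − p* = 139 − 133 = 6.
So consumers capture 35/41 = 35/41 of each unit of subsidy.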